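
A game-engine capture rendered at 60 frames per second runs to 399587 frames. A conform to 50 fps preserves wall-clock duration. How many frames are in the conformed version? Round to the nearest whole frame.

Frames at target rate = 399587 × (50) / (60) = 1997935/6 ≈ 332989.167.
Nearest whole frame: 332989.

332989 frames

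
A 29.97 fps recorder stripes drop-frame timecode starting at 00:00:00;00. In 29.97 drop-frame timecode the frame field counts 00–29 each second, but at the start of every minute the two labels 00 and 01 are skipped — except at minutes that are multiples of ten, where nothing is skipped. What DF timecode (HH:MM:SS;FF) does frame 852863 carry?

Each 10-minute DF block holds 10 × 60 × 30 − 9 × 2 = 17982 frames. 852863 ÷ 17982 → 47 full blocks, remainder 7709.
Within the partial block the first minute is 1800 frames and each further minute 1798, so 4 further minute boundaries passed. Total skipped labels = 18 × 47 + 2 × 4 = 854.
Non-drop label index = 852863 + 854 = 853717; at 30 labels/s that is 07:54:17:07, i.e. DF 07:54:17;07.

07:54:17;07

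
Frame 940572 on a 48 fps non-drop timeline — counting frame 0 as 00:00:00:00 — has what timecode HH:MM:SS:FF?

940572 ÷ 48 = 19595 full seconds, remainder 12 frames.
19595 s = 5 h 26 min 35 s.
Timecode: 05:26:35:12.

05:26:35:12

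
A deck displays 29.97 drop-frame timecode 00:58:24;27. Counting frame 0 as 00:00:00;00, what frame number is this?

As if non-drop at 30 labels/s: (0 × 3600 + 58 × 60 + 24) × 30 + 27 = 105147.
Minute boundaries passed: 58; those not divisible by 10: 58 − 5 = 53; dropped labels = 2 × 53 = 106.
Actual frame index = 105147 − 106 = 105041.

105041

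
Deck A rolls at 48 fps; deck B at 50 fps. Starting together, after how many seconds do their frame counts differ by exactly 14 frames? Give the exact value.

The gap grows by |50 − 48| = 2 frames per second.
Time for a 14-frame gap: 14 ÷ (2) = 7 s.

7 seconds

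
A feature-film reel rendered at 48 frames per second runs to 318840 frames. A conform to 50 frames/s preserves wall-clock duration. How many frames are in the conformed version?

332125 frames

Target frames = source frames × (target rate / source rate) = 318840 × (50)/(48) = 318840 × 25/24 = 332125.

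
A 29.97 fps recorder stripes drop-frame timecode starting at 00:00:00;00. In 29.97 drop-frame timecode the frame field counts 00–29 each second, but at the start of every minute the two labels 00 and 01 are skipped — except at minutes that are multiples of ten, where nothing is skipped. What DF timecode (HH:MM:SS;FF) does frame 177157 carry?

01:38:31;05

Ten DF minutes hold 17982 frames, so frame 177157 lies in block 9 (frames 161838–179819) with 15319 frames into that block.
The block's first minute is 1800 frames and the rest 1798 each; 15319 frames reaches minute 8, so 9 × 18 + 8 × 2 = 178 labels have been skipped so far.
Adding those back, label number 177157 + 178 = 177335 at 30 labels/s is 5911 s + 5 f = 1 h 38 min 31 s frame 5, i.e. 01:38:31;05.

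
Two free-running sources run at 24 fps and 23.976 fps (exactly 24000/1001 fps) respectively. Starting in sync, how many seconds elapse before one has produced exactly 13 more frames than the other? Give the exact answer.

13013/24 seconds

The gap grows by |24000/1001 − 24| = 24/1001 frames per second.
Time for a 13-frame gap: 13 ÷ (24/1001) = 13013/24 s.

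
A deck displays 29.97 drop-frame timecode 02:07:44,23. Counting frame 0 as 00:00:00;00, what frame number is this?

As if non-drop at 30 labels/s: (2 × 3600 + 7 × 60 + 44) × 30 + 23 = 229943.
Minute boundaries passed: 127; those not divisible by 10: 127 − 12 = 115; dropped labels = 2 × 115 = 230.
Actual frame index = 229943 − 230 = 229713.

229713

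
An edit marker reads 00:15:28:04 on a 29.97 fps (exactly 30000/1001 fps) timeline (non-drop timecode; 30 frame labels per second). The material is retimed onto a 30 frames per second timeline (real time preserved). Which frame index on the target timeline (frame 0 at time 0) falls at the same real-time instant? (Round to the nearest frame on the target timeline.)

frame 27872

Source frame index: (0×3600 + 15×60 + 28) × 30 + 4 = 27844.
Real time: 27844 / (30000/1001) = 6967961/7500 s.
Target frame: (6967961/7500) × (30) = 6967961/250 ≈ 27871.844 → 27872.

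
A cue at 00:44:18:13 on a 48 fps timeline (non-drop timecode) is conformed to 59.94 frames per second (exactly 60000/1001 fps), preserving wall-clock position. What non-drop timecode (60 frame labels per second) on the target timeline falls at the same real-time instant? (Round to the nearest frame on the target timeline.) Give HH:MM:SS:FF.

00:44:15:37

Source frame index: (0×3600 + 44×60 + 18) × 48 + 13 = 127597.
Real time: 127597 / (48) = 127597/48 s.
Target frame: (127597/48) × (60000/1001) = 159496250/1001 ≈ 159336.913 → 159337.
At 60 labels/s: frame 159337 → 00:44:15:37.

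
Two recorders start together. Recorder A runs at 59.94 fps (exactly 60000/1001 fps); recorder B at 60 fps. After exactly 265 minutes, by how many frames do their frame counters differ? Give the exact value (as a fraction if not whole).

265 min = 15900 s.
A emits 60000/1001 × 15900 = 954000000/1001 frames; B emits 60 × 15900 = 954000.
Difference = 954000/1001 frames (≈ 953.0470); B is ahead of A.

954000/1001 frames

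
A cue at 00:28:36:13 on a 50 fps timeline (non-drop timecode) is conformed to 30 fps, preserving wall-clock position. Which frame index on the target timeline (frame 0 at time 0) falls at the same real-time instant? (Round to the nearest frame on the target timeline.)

frame 51488

Source frame index: (0×3600 + 28×60 + 36) × 50 + 13 = 85813.
Real time: 85813 / (50) = 85813/50 s.
Target frame: (85813/50) × (30) = 257439/5 ≈ 51487.800 → 51488.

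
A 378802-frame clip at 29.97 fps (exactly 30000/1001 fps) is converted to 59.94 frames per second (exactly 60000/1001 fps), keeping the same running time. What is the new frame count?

757604 frames

Frames at target rate = 378802 × (60000/1001) / (30000/1001) = 757604.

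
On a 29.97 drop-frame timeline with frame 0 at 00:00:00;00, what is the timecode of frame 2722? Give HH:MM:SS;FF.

00:01:30;24

Ten DF minutes hold 17982 frames, so frame 2722 lies in block 0 (frames 0–17981) with 2722 frames into that block.
The block's first minute is 1800 frames and the rest 1798 each; 2722 frames reaches minute 1, so 0 × 18 + 1 × 2 = 2 labels have been skipped so far.
Adding those back, label number 2722 + 2 = 2724 at 30 labels/s is 90 s + 24 f = 0 h 1 min 30 s frame 24, i.e. 00:01:30;24.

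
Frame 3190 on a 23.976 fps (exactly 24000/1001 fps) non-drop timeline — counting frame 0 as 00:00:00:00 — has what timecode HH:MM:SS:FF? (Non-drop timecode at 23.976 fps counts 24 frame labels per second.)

3190 ÷ 24 = 132 full seconds, remainder 22 frames.
132 s = 0 h 2 min 12 s.
Timecode: 00:02:12:22.

00:02:12:22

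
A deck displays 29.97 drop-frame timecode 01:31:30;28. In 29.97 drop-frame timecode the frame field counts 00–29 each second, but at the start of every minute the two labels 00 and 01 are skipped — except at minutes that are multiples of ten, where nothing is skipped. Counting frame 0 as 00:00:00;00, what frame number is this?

164564

As if non-drop at 30 labels/s: (1 × 3600 + 31 × 60 + 30) × 30 + 28 = 164728.
Minute boundaries passed: 91; those not divisible by 10: 91 − 9 = 82; dropped labels = 2 × 82 = 164.
Actual frame index = 164728 − 164 = 164564.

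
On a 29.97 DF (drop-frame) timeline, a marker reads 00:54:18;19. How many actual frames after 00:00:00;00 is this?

Complete 10-minute blocks: 5, each 17982 frames → 89910.
Remaining 4 whole minutes in the current block: 1800 + 3 × 1798 = 7194 frames.
Within the current minute: 18 × 30 + 19 − 2 = 557 (labels ;00/;01 skipped at this minute). Total = 89910 + 7194 + 557 = 97661.

97661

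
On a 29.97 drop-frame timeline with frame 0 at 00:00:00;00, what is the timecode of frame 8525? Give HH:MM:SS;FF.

Each 10-minute DF block holds 10 × 60 × 30 − 9 × 2 = 17982 frames. 8525 ÷ 17982 → 0 full blocks, remainder 8525.
Within the partial block the first minute is 1800 frames and each further minute 1798, so 4 further minute boundaries passed. Total skipped labels = 18 × 0 + 2 × 4 = 8.
Non-drop label index = 8525 + 8 = 8533; at 30 labels/s that is 00:04:44:13, i.e. DF 00:04:44;13.

00:04:44;13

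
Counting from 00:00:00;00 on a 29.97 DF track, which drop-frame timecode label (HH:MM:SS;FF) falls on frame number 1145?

00:00:38;05

Ten DF minutes hold 17982 frames, so frame 1145 lies in block 0 (frames 0–17981) with 1145 frames into that block.
The block's first minute is 1800 frames and the rest 1798 each; 1145 frames reaches minute 0, so 0 × 18 + 0 × 2 = 0 labels have been skipped so far.
Adding those back, label number 1145 + 0 = 1145 at 30 labels/s is 38 s + 5 f = 0 h 0 min 38 s frame 5, i.e. 00:00:38;05.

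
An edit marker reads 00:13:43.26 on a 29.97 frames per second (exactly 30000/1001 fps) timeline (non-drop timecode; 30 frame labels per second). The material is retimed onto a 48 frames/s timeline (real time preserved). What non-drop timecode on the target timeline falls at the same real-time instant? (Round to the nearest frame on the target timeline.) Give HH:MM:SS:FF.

Source frame index: (0×3600 + 13×60 + 43) × 30 + 26 = 24716.
Real time: 24716 / (30000/1001) = 6185179/7500 s.
Target frame: (6185179/7500) × (48) = 24740716/625 ≈ 39585.146 → 39585.
At 48 labels/s: frame 39585 → 00:13:44:33.

00:13:44:33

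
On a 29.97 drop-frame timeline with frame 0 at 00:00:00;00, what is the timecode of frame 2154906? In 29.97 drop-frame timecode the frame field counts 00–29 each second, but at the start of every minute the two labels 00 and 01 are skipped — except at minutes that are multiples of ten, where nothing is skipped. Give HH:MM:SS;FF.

19:58:22;04

Each 10-minute DF block holds 10 × 60 × 30 − 9 × 2 = 17982 frames. 2154906 ÷ 17982 → 119 full blocks, remainder 15048.
Within the partial block the first minute is 1800 frames and each further minute 1798, so 8 further minute boundaries passed. Total skipped labels = 18 × 119 + 2 × 8 = 2158.
Non-drop label index = 2154906 + 2158 = 2157064; at 30 labels/s that is 19:58:22:04, i.e. DF 19:58:22;04.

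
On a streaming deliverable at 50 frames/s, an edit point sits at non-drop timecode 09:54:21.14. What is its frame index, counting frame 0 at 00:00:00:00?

Total seconds to the label: (9 × 3600 + 54 × 60 + 21) = 35661.
Frame index = 35661 × 50 + 14 = 1783064.

frame 1783064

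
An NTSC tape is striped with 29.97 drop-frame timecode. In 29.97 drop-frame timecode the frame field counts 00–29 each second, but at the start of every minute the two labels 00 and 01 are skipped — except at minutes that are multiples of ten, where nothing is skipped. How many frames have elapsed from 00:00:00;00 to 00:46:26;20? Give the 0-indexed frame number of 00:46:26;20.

83516

As if non-drop at 30 labels/s: (0 × 3600 + 46 × 60 + 26) × 30 + 20 = 83600.
Minute boundaries passed: 46; those not divisible by 10: 46 − 4 = 42; dropped labels = 2 × 42 = 84.
Actual frame index = 83600 − 84 = 83516.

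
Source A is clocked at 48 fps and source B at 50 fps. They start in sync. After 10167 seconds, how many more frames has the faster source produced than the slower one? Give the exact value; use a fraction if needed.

20334 frames

A emits 48 × 10167 = 488016 frames; B emits 50 × 10167 = 508350.
Difference = 20334 frames; B is ahead of A.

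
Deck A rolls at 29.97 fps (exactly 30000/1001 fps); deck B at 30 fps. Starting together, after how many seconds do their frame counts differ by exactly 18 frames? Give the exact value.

600.6 seconds

The gap grows by |30 − 30000/1001| = 30/1001 frames per second.
Time for a 18-frame gap: 18 ÷ (30/1001) = 600.6 s.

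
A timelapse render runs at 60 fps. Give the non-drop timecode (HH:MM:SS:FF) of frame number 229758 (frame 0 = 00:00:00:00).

01:03:49:18

229758 ÷ 60 = 3829 full seconds, remainder 18 frames.
3829 s = 1 h 3 min 49 s.
Timecode: 01:03:49:18.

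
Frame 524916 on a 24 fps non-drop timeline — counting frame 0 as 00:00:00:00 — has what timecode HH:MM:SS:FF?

524916 ÷ 24 = 21871 full seconds, remainder 12 frames.
21871 s = 6 h 4 min 31 s.
Timecode: 06:04:31:12.

06:04:31:12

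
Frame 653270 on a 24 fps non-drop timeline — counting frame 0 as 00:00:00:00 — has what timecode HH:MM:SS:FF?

07:33:39:14

653270 ÷ 24 = 27219 full seconds, remainder 14 frames.
27219 s = 7 h 33 min 39 s.
Timecode: 07:33:39:14.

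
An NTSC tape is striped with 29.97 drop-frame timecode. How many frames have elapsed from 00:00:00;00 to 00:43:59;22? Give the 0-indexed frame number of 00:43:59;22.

As if non-drop at 30 labels/s: (0 × 3600 + 43 × 60 + 59) × 30 + 22 = 79192.
Minute boundaries passed: 43; those not divisible by 10: 43 − 4 = 39; dropped labels = 2 × 39 = 78.
Actual frame index = 79192 − 78 = 79114.

79114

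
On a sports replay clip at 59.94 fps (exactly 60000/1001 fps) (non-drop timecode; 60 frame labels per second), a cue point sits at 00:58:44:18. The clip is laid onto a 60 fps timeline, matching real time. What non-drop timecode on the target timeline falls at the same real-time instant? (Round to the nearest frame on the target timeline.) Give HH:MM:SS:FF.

00:58:47:49

Source frame index: (0×3600 + 58×60 + 44) × 60 + 18 = 211458.
Real time: 211458 / (60000/1001) = 35278243/10000 s.
Target frame: (35278243/10000) × (60) = 105834729/500 ≈ 211669.458 → 211669.
At 60 labels/s: frame 211669 → 00:58:47:49.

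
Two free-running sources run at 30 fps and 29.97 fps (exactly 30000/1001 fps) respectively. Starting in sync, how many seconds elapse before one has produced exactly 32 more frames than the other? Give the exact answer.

16016/15 seconds

The gap grows by |30000/1001 − 30| = 30/1001 frames per second.
Time for a 32-frame gap: 32 ÷ (30/1001) = 16016/15 s.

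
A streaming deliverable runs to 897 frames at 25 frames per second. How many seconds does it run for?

Running time = 897 / (25) = 35.88 s.

35.88 seconds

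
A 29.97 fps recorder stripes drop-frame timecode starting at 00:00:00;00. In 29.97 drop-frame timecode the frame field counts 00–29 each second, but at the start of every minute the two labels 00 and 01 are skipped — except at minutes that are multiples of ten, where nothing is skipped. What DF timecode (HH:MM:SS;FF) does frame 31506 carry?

00:17:31;08

Ten DF minutes hold 17982 frames, so frame 31506 lies in block 1 (frames 17982–35963) with 13524 frames into that block.
The block's first minute is 1800 frames and the rest 1798 each; 13524 frames reaches minute 7, so 1 × 18 + 7 × 2 = 32 labels have been skipped so far.
Adding those back, label number 31506 + 32 = 31538 at 30 labels/s is 1051 s + 8 f = 0 h 17 min 31 s frame 8, i.e. 00:17:31;08.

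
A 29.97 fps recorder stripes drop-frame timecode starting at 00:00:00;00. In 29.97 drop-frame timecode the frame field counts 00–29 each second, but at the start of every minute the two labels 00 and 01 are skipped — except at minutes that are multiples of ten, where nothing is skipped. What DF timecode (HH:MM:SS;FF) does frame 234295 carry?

02:10:17;19

Each 10-minute DF block holds 10 × 60 × 30 − 9 × 2 = 17982 frames. 234295 ÷ 17982 → 13 full blocks, remainder 529.
Within the partial block the first minute is 1800 frames and each further minute 1798, so 0 further minute boundaries passed. Total skipped labels = 18 × 13 + 2 × 0 = 234.
Non-drop label index = 234295 + 234 = 234529; at 30 labels/s that is 02:10:17:19, i.e. DF 02:10:17;19.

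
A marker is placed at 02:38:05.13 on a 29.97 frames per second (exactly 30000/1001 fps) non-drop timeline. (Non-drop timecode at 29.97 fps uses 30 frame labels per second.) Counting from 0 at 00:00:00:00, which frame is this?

Total seconds to the label: (2 × 3600 + 38 × 60 + 5) = 9485.
Frame index = 9485 × 30 + 13 = 284563.

284563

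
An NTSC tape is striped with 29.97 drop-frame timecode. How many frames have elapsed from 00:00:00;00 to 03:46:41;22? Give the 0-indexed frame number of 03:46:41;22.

407644

Complete 10-minute blocks: 22, each 17982 frames → 395604.
Remaining 6 whole minutes in the current block: 1800 + 5 × 1798 = 10790 frames.
Within the current minute: 41 × 30 + 22 − 2 = 1250 (labels ;00/;01 skipped at this minute). Total = 395604 + 10790 + 1250 = 407644.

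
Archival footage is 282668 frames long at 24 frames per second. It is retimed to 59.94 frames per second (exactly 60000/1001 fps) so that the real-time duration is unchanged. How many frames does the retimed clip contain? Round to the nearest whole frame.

Frames at target rate = 282668 × (60000/1001) / (24) = 706670000/1001 ≈ 705964.036.
Nearest whole frame: 705964.

705964 frames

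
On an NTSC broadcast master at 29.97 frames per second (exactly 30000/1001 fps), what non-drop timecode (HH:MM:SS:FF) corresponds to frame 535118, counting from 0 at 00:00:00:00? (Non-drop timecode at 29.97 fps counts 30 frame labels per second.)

535118 ÷ 30 = 17837 full seconds, remainder 8 frames.
17837 s = 4 h 57 min 17 s.
Timecode: 04:57:17:08.

04:57:17:08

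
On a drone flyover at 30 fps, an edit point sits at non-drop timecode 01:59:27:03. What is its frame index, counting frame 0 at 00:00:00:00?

Total seconds to the label: (1 × 3600 + 59 × 60 + 27) = 7167.
Frame index = 7167 × 30 + 3 = 215013.

215013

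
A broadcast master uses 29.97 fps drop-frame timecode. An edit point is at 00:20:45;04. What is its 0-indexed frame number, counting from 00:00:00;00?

37318

As if non-drop at 30 labels/s: (0 × 3600 + 20 × 60 + 45) × 30 + 4 = 37354.
Minute boundaries passed: 20; those not divisible by 10: 20 − 2 = 18; dropped labels = 2 × 18 = 36.
Actual frame index = 37354 − 36 = 37318.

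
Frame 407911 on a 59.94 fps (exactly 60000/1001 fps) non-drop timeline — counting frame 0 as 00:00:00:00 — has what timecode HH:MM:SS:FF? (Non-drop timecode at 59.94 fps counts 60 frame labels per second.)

407911 ÷ 60 = 6798 full seconds, remainder 31 frames.
6798 s = 1 h 53 min 18 s.
Timecode: 01:53:18:31.

01:53:18:31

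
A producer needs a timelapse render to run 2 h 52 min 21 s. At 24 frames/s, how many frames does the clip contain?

2 h 52 min 21 s = 10341 s.
Frames = 10341 × 24 = 248184.

248184 frames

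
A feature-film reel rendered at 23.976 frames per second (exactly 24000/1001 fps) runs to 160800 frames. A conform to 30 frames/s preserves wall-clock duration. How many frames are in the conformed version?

201201 frames

Target frames = source frames × (target rate / source rate) = 160800 × (30)/(24000/1001) = 160800 × 1001/800 = 201201.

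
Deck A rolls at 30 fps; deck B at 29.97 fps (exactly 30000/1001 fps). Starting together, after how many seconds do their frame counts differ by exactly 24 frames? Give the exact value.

800.8 seconds

The gap grows by |30000/1001 − 30| = 30/1001 frames per second.
Time for a 24-frame gap: 24 ÷ (30/1001) = 800.8 s.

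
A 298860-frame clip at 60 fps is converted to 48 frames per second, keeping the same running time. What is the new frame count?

239088 frames

Target frames = source frames × (target rate / source rate) = 298860 × (48)/(60) = 298860 × 4/5 = 239088.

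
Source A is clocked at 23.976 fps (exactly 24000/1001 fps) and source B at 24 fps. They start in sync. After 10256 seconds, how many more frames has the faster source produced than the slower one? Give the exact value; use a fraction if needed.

246144/1001 frames

A emits 24000/1001 × 10256 = 246144000/1001 frames; B emits 24 × 10256 = 246144.
Difference = 246144/1001 frames (≈ 245.8981); B is ahead of A.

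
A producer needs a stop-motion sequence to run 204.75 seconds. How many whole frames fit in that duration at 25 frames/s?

Frames = 204.75 × 25 = 20475/4 ≈ 5118.7500.
Complete frames: 5118.

5118 frames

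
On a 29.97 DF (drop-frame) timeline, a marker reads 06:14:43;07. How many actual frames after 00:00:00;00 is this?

Complete 10-minute blocks: 37, each 17982 frames → 665334.
Remaining 4 whole minutes in the current block: 1800 + 3 × 1798 = 7194 frames.
Within the current minute: 43 × 30 + 7 − 2 = 1295 (labels ;00/;01 skipped at this minute). Total = 665334 + 7194 + 1295 = 673823.

673823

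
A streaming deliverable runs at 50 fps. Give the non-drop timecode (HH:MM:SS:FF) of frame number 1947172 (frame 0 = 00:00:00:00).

10:49:03:22

1947172 ÷ 50 = 38943 full seconds, remainder 22 frames.
38943 s = 10 h 49 min 3 s.
Timecode: 10:49:03:22.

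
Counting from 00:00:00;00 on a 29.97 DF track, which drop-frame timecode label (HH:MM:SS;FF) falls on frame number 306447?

02:50:25;03

Ten DF minutes hold 17982 frames, so frame 306447 lies in block 17 (frames 305694–323675) with 753 frames into that block.
The block's first minute is 1800 frames and the rest 1798 each; 753 frames reaches minute 0, so 17 × 18 + 0 × 2 = 306 labels have been skipped so far.
Adding those back, label number 306447 + 306 = 306753 at 30 labels/s is 10225 s + 3 f = 2 h 50 min 25 s frame 3, i.e. 02:50:25;03.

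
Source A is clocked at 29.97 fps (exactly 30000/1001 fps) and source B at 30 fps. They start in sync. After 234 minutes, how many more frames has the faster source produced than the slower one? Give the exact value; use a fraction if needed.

234 min = 14040 s.
A emits 30000/1001 × 14040 = 32400000/77 frames; B emits 30 × 14040 = 421200.
Difference = 32400/77 frames (≈ 420.7792); B is ahead of A.

32400/77 frames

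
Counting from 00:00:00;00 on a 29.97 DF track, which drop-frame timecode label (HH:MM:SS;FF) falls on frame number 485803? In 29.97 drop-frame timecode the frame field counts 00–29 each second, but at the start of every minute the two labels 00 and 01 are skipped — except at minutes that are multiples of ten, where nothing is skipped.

Ten DF minutes hold 17982 frames, so frame 485803 lies in block 27 (frames 485514–503495) with 289 frames into that block.
The block's first minute is 1800 frames and the rest 1798 each; 289 frames reaches minute 0, so 27 × 18 + 0 × 2 = 486 labels have been skipped so far.
Adding those back, label number 485803 + 486 = 486289 at 30 labels/s is 16209 s + 19 f = 4 h 30 min 9 s frame 19, i.e. 04:30:09;19.

04:30:09;19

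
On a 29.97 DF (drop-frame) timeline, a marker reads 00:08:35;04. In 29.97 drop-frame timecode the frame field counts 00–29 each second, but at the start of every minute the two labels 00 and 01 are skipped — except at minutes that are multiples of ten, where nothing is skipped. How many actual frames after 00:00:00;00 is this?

As if non-drop at 30 labels/s: (0 × 3600 + 8 × 60 + 35) × 30 + 4 = 15454.
Minute boundaries passed: 8; those not divisible by 10: 8 − 0 = 8; dropped labels = 2 × 8 = 16.
Actual frame index = 15454 − 16 = 15438.

15438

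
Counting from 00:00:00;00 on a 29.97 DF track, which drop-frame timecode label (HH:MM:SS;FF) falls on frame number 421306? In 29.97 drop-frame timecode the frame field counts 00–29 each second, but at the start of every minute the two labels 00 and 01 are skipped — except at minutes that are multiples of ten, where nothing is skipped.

03:54:17;18

Ten DF minutes hold 17982 frames, so frame 421306 lies in block 23 (frames 413586–431567) with 7720 frames into that block.
The block's first minute is 1800 frames and the rest 1798 each; 7720 frames reaches minute 4, so 23 × 18 + 4 × 2 = 422 labels have been skipped so far.
Adding those back, label number 421306 + 422 = 421728 at 30 labels/s is 14057 s + 18 f = 3 h 54 min 17 s frame 18, i.e. 03:54:17;18.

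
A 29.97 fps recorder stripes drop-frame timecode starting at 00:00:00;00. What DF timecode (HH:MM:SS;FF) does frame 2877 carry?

Each 10-minute DF block holds 10 × 60 × 30 − 9 × 2 = 17982 frames. 2877 ÷ 17982 → 0 full blocks, remainder 2877.
Within the partial block the first minute is 1800 frames and each further minute 1798, so 1 further minute boundary passed. Total skipped labels = 18 × 0 + 2 × 1 = 2.
Non-drop label index = 2877 + 2 = 2879; at 30 labels/s that is 00:01:35:29, i.e. DF 00:01:35;29.

00:01:35;29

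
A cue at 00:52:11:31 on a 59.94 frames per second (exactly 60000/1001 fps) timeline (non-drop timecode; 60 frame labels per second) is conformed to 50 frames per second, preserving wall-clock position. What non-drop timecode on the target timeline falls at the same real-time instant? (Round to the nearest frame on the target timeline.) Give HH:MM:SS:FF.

00:52:14:32

Source frame index: (0×3600 + 52×60 + 11) × 60 + 31 = 187891.
Real time: 187891 / (60000/1001) = 188078891/60000 s.
Target frame: (188078891/60000) × (50) = 188078891/1200 ≈ 156732.409 → 156732.
At 50 labels/s: frame 156732 → 00:52:14:32.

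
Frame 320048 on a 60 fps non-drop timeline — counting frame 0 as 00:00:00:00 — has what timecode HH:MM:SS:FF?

320048 ÷ 60 = 5334 full seconds, remainder 8 frames.
5334 s = 1 h 28 min 54 s.
Timecode: 01:28:54:08.

01:28:54:08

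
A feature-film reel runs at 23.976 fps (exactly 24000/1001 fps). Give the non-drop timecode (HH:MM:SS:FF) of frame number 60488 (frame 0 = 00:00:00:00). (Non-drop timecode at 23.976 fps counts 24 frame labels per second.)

00:42:00:08

60488 ÷ 24 = 2520 full seconds, remainder 8 frames.
2520 s = 0 h 42 min 0 s.
Timecode: 00:42:00:08.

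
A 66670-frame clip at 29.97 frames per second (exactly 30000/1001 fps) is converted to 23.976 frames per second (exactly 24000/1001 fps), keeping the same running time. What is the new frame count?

53336 frames

Target frames = source frames × (target rate / source rate) = 66670 × (24000/1001)/(30000/1001) = 66670 × 4/5 = 53336.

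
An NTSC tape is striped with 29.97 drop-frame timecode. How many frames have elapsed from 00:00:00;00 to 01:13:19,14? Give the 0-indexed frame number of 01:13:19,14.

131852

Complete 10-minute blocks: 7, each 17982 frames → 125874.
Remaining 3 whole minutes in the current block: 1800 + 2 × 1798 = 5396 frames.
Within the current minute: 19 × 30 + 14 − 2 = 582 (labels ;00/;01 skipped at this minute). Total = 125874 + 5396 + 582 = 131852.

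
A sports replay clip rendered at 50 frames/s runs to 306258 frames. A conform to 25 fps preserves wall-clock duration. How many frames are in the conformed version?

153129 frames

Target frames = source frames × (target rate / source rate) = 306258 × (25)/(50) = 306258 × 1/2 = 153129.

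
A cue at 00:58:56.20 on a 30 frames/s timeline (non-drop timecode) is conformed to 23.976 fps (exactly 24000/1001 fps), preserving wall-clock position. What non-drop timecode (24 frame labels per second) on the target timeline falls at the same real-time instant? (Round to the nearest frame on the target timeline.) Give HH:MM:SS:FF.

00:58:53:03

Source frame index: (0×3600 + 58×60 + 56) × 30 + 20 = 106100.
Real time: 106100 / (30) = 10610/3 s.
Target frame: (10610/3) × (24000/1001) = 84880000/1001 ≈ 84795.205 → 84795.
At 24 labels/s: frame 84795 → 00:58:53:03.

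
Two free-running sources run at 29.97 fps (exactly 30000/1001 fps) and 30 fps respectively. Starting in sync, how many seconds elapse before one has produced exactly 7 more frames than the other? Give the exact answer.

7007/30 seconds

The gap grows by |30 − 30000/1001| = 30/1001 frames per second.
Time for a 7-frame gap: 7 ÷ (30/1001) = 7007/30 s.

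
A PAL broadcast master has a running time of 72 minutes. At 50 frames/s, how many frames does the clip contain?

216000 frames

72 min = 4320 s.
Frames = 4320 × 50 = 216000.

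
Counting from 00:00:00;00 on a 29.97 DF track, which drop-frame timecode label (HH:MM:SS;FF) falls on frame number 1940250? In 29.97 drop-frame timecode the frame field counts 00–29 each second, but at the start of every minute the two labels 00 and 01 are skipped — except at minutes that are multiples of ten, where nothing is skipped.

17:58:59;22

Ten DF minutes hold 17982 frames, so frame 1940250 lies in block 107 (frames 1924074–1942055) with 16176 frames into that block.
The block's first minute is 1800 frames and the rest 1798 each; 16176 frames reaches minute 8, so 107 × 18 + 8 × 2 = 1942 labels have been skipped so far.
Adding those back, label number 1940250 + 1942 = 1942192 at 30 labels/s is 64739 s + 22 f = 17 h 58 min 59 s frame 22, i.e. 17:58:59;22.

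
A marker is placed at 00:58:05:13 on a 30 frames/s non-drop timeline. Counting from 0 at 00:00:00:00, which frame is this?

Total seconds to the label: (0 × 3600 + 58 × 60 + 5) = 3485.
Frame index = 3485 × 30 + 13 = 104563.

104563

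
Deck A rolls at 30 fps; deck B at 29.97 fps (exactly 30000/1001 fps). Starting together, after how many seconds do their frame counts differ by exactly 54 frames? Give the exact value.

The gap grows by |30000/1001 − 30| = 30/1001 frames per second.
Time for a 54-frame gap: 54 ÷ (30/1001) = 1801.8 s.

1801.8 seconds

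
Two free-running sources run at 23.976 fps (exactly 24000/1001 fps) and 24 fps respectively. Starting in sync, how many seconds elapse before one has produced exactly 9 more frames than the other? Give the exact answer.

The gap grows by |24 − 24000/1001| = 24/1001 frames per second.
Time for a 9-frame gap: 9 ÷ (24/1001) = 375.375 s.

375.375 seconds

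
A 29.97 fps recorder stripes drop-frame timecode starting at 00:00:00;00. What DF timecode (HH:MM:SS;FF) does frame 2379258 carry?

22:03:08;00

Each 10-minute DF block holds 10 × 60 × 30 − 9 × 2 = 17982 frames. 2379258 ÷ 17982 → 132 full blocks, remainder 5634.
Within the partial block the first minute is 1800 frames and each further minute 1798, so 3 further minute boundaries passed. Total skipped labels = 18 × 132 + 2 × 3 = 2382.
Non-drop label index = 2379258 + 2382 = 2381640; at 30 labels/s that is 22:03:08:00, i.e. DF 22:03:08;00.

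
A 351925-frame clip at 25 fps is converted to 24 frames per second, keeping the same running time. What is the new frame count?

Target frames = source frames × (target rate / source rate) = 351925 × (24)/(25) = 351925 × 24/25 = 337848.

337848 frames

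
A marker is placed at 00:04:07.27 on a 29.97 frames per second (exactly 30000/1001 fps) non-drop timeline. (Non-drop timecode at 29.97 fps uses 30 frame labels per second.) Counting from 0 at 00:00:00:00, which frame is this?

7437

Total seconds to the label: (0 × 3600 + 4 × 60 + 7) = 247.
Frame index = 247 × 30 + 27 = 7437.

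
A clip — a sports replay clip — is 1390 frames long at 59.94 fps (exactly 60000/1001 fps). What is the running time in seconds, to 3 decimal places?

23.190 seconds

Running time = 1390 × 1001/60000 = 139139/6000 s ≈ 23.190 s.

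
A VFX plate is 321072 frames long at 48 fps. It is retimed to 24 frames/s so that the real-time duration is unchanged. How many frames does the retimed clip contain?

Target frames = source frames × (target rate / source rate) = 321072 × (24)/(48) = 321072 × 1/2 = 160536.

160536 frames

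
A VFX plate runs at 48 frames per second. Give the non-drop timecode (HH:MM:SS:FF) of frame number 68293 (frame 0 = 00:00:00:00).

68293 ÷ 48 = 1422 full seconds, remainder 37 frames.
1422 s = 0 h 23 min 42 s.
Timecode: 00:23:42:37.

00:23:42:37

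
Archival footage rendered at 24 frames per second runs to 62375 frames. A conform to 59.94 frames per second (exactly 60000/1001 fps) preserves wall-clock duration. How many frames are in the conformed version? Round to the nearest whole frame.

Frames at target rate = 62375 × (60000/1001) / (24) = 155937500/1001 ≈ 155781.718.
Nearest whole frame: 155782.

155782 frames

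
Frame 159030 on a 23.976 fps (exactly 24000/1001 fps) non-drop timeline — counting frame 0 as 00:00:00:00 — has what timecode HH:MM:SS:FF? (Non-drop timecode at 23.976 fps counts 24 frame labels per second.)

159030 ÷ 24 = 6626 full seconds, remainder 6 frames.
6626 s = 1 h 50 min 26 s.
Timecode: 01:50:26:06.

01:50:26:06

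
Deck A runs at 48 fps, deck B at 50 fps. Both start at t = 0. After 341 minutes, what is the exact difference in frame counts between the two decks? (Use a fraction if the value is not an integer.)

40920 frames

341 min = 20460 s.
A emits 48 × 20460 = 982080 frames; B emits 50 × 20460 = 1023000.
Difference = 40920 frames; B is ahead of A.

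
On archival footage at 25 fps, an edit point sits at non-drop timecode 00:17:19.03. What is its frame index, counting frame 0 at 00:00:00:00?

Total seconds to the label: (0 × 3600 + 17 × 60 + 19) = 1039.
Frame index = 1039 × 25 + 3 = 25978.

25978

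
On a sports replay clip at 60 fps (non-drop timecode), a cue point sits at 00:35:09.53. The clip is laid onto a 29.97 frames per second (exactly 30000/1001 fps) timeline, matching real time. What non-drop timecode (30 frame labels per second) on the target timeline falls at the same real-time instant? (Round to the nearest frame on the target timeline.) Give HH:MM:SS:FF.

00:35:07:23

Source frame index: (0×3600 + 35×60 + 9) × 60 + 53 = 126593.
Real time: 126593 / (60) = 126593/60 s.
Target frame: (126593/60) × (30000/1001) = 63296500/1001 ≈ 63233.267 → 63233.
At 30 labels/s: frame 63233 → 00:35:07:23.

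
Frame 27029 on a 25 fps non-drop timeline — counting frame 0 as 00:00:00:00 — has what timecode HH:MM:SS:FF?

00:18:01:04

27029 ÷ 25 = 1081 full seconds, remainder 4 frames.
1081 s = 0 h 18 min 1 s.
Timecode: 00:18:01:04.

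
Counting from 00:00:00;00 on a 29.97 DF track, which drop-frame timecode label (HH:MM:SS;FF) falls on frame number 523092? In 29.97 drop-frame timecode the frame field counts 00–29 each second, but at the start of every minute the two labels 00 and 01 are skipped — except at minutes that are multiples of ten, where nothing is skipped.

Ten DF minutes hold 17982 frames, so frame 523092 lies in block 29 (frames 521478–539459) with 1614 frames into that block.
The block's first minute is 1800 frames and the rest 1798 each; 1614 frames reaches minute 0, so 29 × 18 + 0 × 2 = 522 labels have been skipped so far.
Adding those back, label number 523092 + 522 = 523614 at 30 labels/s is 17453 s + 24 f = 4 h 50 min 53 s frame 24, i.e. 04:50:53;24.

04:50:53;24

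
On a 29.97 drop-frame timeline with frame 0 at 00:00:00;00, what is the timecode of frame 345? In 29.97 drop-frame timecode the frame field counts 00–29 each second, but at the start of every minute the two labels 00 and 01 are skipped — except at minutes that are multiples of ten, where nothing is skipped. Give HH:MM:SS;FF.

00:00:11;15

Ten DF minutes hold 17982 frames, so frame 345 lies in block 0 (frames 0–17981) with 345 frames into that block.
The block's first minute is 1800 frames and the rest 1798 each; 345 frames reaches minute 0, so 0 × 18 + 0 × 2 = 0 labels have been skipped so far.
Adding those back, label number 345 + 0 = 345 at 30 labels/s is 11 s + 15 f = 0 h 0 min 11 s frame 15, i.e. 00:00:11;15.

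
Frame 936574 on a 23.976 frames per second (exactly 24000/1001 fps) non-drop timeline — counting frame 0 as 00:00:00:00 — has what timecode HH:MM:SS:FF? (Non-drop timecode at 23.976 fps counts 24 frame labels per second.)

10:50:23:22

936574 ÷ 24 = 39023 full seconds, remainder 22 frames.
39023 s = 10 h 50 min 23 s.
Timecode: 10:50:23:22.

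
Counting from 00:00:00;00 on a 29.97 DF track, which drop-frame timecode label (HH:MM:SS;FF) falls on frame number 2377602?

Ten DF minutes hold 17982 frames, so frame 2377602 lies in block 132 (frames 2373624–2391605) with 3978 frames into that block.
The block's first minute is 1800 frames and the rest 1798 each; 3978 frames reaches minute 2, so 132 × 18 + 2 × 2 = 2380 labels have been skipped so far.
Adding those back, label number 2377602 + 2380 = 2379982 at 30 labels/s is 79332 s + 22 f = 22 h 2 min 12 s frame 22, i.e. 22:02:12;22.

22:02:12;22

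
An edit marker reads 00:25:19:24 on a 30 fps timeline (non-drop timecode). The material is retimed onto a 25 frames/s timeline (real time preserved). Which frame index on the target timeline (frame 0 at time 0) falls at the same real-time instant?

Source frame index: (0×3600 + 25×60 + 19) × 30 + 24 = 45594.
Real time: 45594 / (30) = 7599/5 s.
Target frame: (7599/5) × (25) = 37995.

frame 37995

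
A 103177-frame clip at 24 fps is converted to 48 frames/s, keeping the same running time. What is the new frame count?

206354 frames

Target frames = source frames × (target rate / source rate) = 103177 × (48)/(24) = 103177 × 2 = 206354.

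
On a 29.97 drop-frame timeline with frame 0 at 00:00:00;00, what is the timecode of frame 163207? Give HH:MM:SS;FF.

Each 10-minute DF block holds 10 × 60 × 30 − 9 × 2 = 17982 frames. 163207 ÷ 17982 → 9 full blocks, remainder 1369.
Within the partial block the first minute is 1800 frames and each further minute 1798, so 0 further minute boundaries passed. Total skipped labels = 18 × 9 + 2 × 0 = 162.
Non-drop label index = 163207 + 162 = 163369; at 30 labels/s that is 01:30:45:19, i.e. DF 01:30:45;19.

01:30:45;19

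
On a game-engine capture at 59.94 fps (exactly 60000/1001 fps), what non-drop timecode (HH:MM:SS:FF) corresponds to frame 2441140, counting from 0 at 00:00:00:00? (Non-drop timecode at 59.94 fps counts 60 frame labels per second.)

2441140 ÷ 60 = 40685 full seconds, remainder 40 frames.
40685 s = 11 h 18 min 5 s.
Timecode: 11:18:05:40.

11:18:05:40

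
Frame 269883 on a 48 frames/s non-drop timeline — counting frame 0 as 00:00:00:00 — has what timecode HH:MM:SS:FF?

269883 ÷ 48 = 5622 full seconds, remainder 27 frames.
5622 s = 1 h 33 min 42 s.
Timecode: 01:33:42:27.

01:33:42:27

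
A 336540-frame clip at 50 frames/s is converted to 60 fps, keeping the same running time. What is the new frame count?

Target frames = source frames × (target rate / source rate) = 336540 × (60)/(50) = 336540 × 6/5 = 403848.

403848 frames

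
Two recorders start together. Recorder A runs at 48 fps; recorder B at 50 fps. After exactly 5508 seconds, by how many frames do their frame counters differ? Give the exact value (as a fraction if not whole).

11016 frames

A emits 48 × 5508 = 264384 frames; B emits 50 × 5508 = 275400.
Difference = 11016 frames; B is ahead of A.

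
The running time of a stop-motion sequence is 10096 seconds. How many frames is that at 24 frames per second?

Frames = 10096 × 24 = 242304.

242304 frames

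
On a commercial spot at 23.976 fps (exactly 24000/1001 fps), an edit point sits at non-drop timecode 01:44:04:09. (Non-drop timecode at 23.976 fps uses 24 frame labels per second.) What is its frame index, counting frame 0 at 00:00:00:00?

Total seconds to the label: (1 × 3600 + 44 × 60 + 4) = 6244.
Frame index = 6244 × 24 + 9 = 149865.

149865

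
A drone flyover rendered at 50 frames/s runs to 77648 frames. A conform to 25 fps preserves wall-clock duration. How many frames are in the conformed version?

38824 frames

Target frames = source frames × (target rate / source rate) = 77648 × (25)/(50) = 77648 × 1/2 = 38824.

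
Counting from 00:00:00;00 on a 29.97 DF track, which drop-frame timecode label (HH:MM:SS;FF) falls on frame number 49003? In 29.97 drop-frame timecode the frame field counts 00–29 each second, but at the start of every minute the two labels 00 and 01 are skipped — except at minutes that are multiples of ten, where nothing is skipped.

Ten DF minutes hold 17982 frames, so frame 49003 lies in block 2 (frames 35964–53945) with 13039 frames into that block.
The block's first minute is 1800 frames and the rest 1798 each; 13039 frames reaches minute 7, so 2 × 18 + 7 × 2 = 50 labels have been skipped so far.
Adding those back, label number 49003 + 50 = 49053 at 30 labels/s is 1635 s + 3 f = 0 h 27 min 15 s frame 3, i.e. 00:27:15;03.

00:27:15;03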